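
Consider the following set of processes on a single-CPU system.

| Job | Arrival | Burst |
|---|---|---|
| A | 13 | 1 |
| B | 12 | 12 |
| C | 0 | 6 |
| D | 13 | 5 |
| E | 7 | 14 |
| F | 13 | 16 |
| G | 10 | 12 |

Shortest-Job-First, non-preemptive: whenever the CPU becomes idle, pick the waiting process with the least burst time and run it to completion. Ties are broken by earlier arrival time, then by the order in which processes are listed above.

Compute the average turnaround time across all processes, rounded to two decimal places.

23.57

Gantt: | C 0-6 | idle 6-7 | E 7-21 | A 21-22 | D 22-27 | G 27-39 | B 39-51 | F 51-67 |
Completion: A=22  B=51  C=6  D=27  E=21  F=67  G=39
Turnaround (C−A): A=9  B=39  C=6  D=14  E=14  F=54  G=29
Turnaround times: A=9, B=39, C=6, D=14, E=14, F=54, G=29
Average turnaround = (9+39+6+14+14+54+29) / 7 = 165/7 = 23.57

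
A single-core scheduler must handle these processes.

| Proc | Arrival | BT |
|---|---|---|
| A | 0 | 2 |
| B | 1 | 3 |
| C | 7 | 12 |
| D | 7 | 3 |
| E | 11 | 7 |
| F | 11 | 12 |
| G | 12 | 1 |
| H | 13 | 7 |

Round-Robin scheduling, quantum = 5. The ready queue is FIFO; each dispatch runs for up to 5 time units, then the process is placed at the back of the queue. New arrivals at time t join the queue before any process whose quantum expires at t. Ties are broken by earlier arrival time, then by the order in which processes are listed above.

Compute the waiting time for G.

13

Timeline: | A 0-2 | B 2-5 | idle 5-7 | C 7-12 | D 12-15 | E 15-20 | F 20-25 | G 25-26 | C 26-31 | H 31-36 | E 36-38 | F 38-43 | C 43-45 | H 45-47 | F 47-49 |
Completion: A=2  B=5  C=45  D=15  E=38  F=49  G=26  H=47
Turnaround (C−A): A=2  B=4  C=38  D=8  E=27  F=38  G=14  H=34
Waiting(G) = turnaround − burst = 14 − 1 = 13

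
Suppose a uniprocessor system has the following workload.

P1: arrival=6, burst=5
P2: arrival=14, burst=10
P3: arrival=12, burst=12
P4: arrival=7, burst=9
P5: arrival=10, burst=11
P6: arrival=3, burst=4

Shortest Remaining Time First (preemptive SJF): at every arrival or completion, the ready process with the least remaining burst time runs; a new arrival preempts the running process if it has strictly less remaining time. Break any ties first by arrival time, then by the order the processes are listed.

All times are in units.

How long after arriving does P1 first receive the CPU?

1

Schedule: | idle 0-3 | P6 3-7 | P1 7-12 | P4 12-21 | P2 21-31 | P5 31-42 | P3 42-54 |
Completion: P1=12  P2=31  P3=54  P4=21  P5=42  P6=7
Turnaround (C−A): P1=6  P2=17  P3=42  P4=14  P5=32  P6=4
Response(P1) = first start − arrival = 7 − 6 = 1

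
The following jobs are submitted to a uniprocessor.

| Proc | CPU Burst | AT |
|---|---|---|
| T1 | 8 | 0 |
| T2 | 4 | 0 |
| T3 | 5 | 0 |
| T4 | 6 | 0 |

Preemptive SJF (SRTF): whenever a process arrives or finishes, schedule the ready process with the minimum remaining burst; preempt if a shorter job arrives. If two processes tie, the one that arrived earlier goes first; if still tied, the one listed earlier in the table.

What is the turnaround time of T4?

15

Timeline: | T2 0-4 | T3 4-9 | T4 9-15 | T1 15-23 |
Completion: T1=23  T2=4  T3=9  T4=15
Turnaround (C−A): T1=23  T2=4  T3=9  T4=15
Turnaround(T4) = completion − arrival = 15 − 0 = 15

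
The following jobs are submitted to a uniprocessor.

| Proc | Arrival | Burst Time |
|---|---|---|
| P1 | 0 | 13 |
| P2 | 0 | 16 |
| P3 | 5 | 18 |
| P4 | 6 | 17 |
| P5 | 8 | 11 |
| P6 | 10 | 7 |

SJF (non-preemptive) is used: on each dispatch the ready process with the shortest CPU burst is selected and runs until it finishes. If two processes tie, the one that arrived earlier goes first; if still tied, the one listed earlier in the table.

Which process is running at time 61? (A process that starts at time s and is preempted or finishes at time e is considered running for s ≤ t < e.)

P4

Gantt: | P1 0-13 | P6 13-20 | P5 20-31 | P2 31-47 | P4 47-64 | P3 64-82 |
Completion: P1=13  P2=47  P3=82  P4=64  P5=31  P6=20
Turnaround (C−A): P1=13  P2=47  P3=77  P4=58  P5=23  P6=10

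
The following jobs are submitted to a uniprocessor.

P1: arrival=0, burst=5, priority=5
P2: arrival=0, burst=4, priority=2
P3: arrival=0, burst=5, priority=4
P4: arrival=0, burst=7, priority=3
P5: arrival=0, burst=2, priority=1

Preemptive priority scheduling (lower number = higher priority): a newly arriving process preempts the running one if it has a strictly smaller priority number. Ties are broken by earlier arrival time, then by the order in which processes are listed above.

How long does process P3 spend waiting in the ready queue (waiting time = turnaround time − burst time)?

13

Gantt: | P5 0-2 | P2 2-6 | P4 6-13 | P3 13-18 | P1 18-23 |
Completion: P1=23  P2=6  P3=18  P4=13  P5=2
Waiting(P3) = turnaround − burst = 18 − 5 = 13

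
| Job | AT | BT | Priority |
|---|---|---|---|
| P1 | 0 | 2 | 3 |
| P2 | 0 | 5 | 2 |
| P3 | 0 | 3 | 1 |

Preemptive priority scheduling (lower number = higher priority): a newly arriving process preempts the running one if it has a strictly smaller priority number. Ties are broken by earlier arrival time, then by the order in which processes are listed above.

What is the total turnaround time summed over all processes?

Schedule: | P3 0-3 | P2 3-8 | P1 8-10 |
Completion: P1=10  P2=8  P3=3
Turnaround = completion − arrival: P1=10, P2=8, P3=3
Total turnaround = 10 + 8 + 3 = 21

21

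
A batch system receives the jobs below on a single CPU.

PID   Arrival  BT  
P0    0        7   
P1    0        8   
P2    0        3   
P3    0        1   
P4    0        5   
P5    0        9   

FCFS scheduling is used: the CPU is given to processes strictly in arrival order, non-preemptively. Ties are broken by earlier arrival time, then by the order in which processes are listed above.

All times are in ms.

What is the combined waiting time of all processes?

83

Timeline: | P0 0-7 | P1 7-15 | P2 15-18 | P3 18-19 | P4 19-24 | P5 24-33 |
Completion: P0=7  P1=15  P2=18  P3=19  P4=24  P5=33
Waiting = turnaround − burst: P0=0, P1=7, P2=15, P3=18, P4=19, P5=24
Total waiting = 0 + 7 + 15 + 18 + 19 + 24 = 83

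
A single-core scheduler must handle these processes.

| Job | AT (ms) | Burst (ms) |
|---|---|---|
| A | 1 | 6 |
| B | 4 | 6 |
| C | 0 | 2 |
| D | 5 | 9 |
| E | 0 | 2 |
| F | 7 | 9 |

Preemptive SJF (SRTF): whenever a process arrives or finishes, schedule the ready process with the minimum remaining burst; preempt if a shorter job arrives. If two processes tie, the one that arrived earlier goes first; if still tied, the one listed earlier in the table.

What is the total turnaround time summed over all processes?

74

Timeline: | C 0-2 | E 2-4 | A 4-10 | B 10-16 | D 16-25 | F 25-34 |
Completion: A=10  B=16  C=2  D=25  E=4  F=34
Turnaround (C−A): A=9  B=12  C=2  D=20  E=4  F=27
Turnaround = completion − arrival: A=9, B=12, C=2, D=20, E=4, F=27
Total turnaround = 9 + 12 + 2 + 20 + 4 + 27 = 74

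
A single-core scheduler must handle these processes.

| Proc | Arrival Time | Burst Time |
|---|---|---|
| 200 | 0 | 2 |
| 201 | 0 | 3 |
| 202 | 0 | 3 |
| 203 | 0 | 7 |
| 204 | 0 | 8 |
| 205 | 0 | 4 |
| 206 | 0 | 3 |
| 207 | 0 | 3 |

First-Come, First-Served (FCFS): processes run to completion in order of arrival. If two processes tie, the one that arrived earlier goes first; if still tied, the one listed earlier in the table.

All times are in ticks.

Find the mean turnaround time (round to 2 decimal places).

Timeline: | 200 0-2 | 201 2-5 | 202 5-8 | 203 8-15 | 204 15-23 | 205 23-27 | 206 27-30 | 207 30-33 |
Completion: 200=2  201=5  202=8  203=15  204=23  205=27  206=30  207=33
Turnaround times: 200=2, 201=5, 202=8, 203=15, 204=23, 205=27, 206=30, 207=33
Average turnaround = (2+5+8+15+23+27+30+33) / 8 = 143/8 = 17.88

17.88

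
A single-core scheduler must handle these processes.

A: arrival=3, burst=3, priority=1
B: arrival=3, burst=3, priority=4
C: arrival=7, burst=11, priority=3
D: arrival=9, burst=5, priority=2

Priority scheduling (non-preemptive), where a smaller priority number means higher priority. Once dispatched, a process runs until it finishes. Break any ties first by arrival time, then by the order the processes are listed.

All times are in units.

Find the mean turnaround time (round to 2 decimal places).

8.00

Schedule: | idle 0-3 | A 3-6 | B 6-9 | D 9-14 | C 14-25 |
Completion: A=6  B=9  C=25  D=14
Turnaround (C−A): A=3  B=6  C=18  D=5
Turnaround times: A=3, B=6, C=18, D=5
Average turnaround = (3+6+18+5) / 4 = 32/4 = 8.00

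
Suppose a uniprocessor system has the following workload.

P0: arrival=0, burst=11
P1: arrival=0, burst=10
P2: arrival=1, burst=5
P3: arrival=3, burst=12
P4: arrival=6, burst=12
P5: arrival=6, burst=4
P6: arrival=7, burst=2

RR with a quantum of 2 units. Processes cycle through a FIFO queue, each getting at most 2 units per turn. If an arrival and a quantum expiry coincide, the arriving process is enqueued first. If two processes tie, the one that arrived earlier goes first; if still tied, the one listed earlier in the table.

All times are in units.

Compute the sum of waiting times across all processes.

Timeline: | P0 0-2 | P1 2-4 | P2 4-6 | P0 6-8 | P3 8-10 | P1 10-12 | P4 12-14 | P5 14-16 | P2 16-18 | P6 18-20 | P0 20-22 | P3 22-24 | P1 24-26 | P4 26-28 | P5 28-30 | P2 30-31 | P0 31-33 | P3 33-35 | P1 35-37 | P4 37-39 | P0 39-41 | P3 41-43 | P1 43-45 | P4 45-47 | P0 47-48 | P3 48-50 | P4 50-52 | P3 52-54 | P4 54-56 |
Completion: P0=48  P1=45  P2=31  P3=54  P4=56  P5=30  P6=20
Waiting = turnaround − burst: P0=37, P1=35, P2=25, P3=39, P4=38, P5=20, P6=11
Total waiting = 37 + 35 + 25 + 39 + 38 + 20 + 11 = 205

205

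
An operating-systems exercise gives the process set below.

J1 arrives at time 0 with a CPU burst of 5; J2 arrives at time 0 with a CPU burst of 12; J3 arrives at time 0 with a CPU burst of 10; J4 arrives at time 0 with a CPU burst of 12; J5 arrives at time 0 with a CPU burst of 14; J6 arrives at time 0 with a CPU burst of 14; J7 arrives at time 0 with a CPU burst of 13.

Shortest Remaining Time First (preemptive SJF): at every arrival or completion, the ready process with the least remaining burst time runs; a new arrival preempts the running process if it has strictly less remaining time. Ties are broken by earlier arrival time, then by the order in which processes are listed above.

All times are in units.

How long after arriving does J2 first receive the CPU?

Gantt: | J1 0-5 | J3 5-15 | J2 15-27 | J4 27-39 | J7 39-52 | J5 52-66 | J6 66-80 |
Completion: J1=5  J2=27  J3=15  J4=39  J5=66  J6=80  J7=52
Turnaround (C−A): J1=5  J2=27  J3=15  J4=39  J5=66  J6=80  J7=52
Response(J2) = first start − arrival = 15 − 0 = 15

15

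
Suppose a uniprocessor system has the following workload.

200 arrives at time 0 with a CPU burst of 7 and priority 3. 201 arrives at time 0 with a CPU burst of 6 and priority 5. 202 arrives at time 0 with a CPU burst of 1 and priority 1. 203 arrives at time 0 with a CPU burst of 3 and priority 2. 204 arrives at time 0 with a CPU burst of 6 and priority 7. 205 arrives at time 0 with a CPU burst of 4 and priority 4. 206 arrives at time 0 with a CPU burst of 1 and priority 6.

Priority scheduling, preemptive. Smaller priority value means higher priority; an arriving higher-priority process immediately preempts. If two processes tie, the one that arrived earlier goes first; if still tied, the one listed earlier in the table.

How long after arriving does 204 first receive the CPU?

Timeline: | 202 0-1 | 203 1-4 | 200 4-11 | 205 11-15 | 201 15-21 | 206 21-22 | 204 22-28 |
Completion: 200=11  201=21  202=1  203=4  204=28  205=15  206=22
Turnaround (C−A): 200=11  201=21  202=1  203=4  204=28  205=15  206=22
Response(204) = first start − arrival = 22 − 0 = 22

22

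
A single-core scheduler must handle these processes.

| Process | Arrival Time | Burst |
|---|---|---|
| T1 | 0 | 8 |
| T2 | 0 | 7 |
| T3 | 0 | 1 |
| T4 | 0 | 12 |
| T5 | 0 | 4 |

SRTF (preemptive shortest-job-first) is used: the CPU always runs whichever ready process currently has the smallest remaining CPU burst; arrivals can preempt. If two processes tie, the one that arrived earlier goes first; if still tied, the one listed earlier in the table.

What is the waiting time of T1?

Timeline: | T3 0-1 | T5 1-5 | T2 5-12 | T1 12-20 | T4 20-32 |
Completion: T1=20  T2=12  T3=1  T4=32  T5=5
Turnaround (C−A): T1=20  T2=12  T3=1  T4=32  T5=5
Waiting(T1) = turnaround − burst = 20 − 8 = 12

12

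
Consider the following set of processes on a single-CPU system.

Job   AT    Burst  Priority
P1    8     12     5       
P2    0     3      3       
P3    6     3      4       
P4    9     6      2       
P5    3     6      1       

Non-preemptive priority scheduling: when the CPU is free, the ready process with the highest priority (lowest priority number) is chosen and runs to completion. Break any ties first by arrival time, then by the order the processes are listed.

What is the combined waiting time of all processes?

Timeline: | P2 0-3 | P5 3-9 | P4 9-15 | P3 15-18 | P1 18-30 |
Completion: P1=30  P2=3  P3=18  P4=15  P5=9
Waiting = turnaround − burst: P1=10, P2=0, P3=9, P4=0, P5=0
Total waiting = 10 + 0 + 9 + 0 + 0 = 19

19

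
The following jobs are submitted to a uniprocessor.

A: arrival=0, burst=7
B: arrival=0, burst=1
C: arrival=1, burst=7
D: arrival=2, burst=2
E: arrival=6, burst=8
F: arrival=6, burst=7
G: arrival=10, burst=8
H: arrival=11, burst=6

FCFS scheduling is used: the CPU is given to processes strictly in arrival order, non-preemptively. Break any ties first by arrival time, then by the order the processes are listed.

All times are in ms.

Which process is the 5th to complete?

E

Timeline: | A 0-7 | B 7-8 | C 8-15 | D 15-17 | E 17-25 | F 25-32 | G 32-40 | H 40-46 |
Completion: A=7  B=8  C=15  D=17  E=25  F=32  G=40  H=46
Turnaround (C−A): A=7  B=8  C=14  D=15  E=19  F=26  G=30  H=35
Finish order: A → B → C → D → E → F → G → H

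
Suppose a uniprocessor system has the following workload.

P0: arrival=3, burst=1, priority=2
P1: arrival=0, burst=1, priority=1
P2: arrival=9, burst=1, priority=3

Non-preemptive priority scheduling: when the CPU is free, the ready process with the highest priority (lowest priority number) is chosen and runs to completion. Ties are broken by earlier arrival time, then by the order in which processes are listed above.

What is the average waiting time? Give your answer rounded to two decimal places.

0.00

Timeline: | P1 0-1 | idle 1-3 | P0 3-4 | idle 4-9 | P2 9-10 |
Completion: P0=4  P1=1  P2=10
Turnaround (C−A): P0=1  P1=1  P2=1
Waiting times: P0=0, P1=0, P2=0
Average waiting = (0+0+0) / 3 = 0/3 = 0.00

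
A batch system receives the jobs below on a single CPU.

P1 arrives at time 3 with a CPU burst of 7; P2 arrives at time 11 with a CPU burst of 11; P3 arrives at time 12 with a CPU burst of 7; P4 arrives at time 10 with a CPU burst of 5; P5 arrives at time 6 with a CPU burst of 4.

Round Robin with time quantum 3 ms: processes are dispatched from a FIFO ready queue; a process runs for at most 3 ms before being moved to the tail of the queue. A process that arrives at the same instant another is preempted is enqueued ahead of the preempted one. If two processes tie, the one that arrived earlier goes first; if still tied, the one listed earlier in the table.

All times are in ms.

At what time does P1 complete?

Schedule: | idle 0-3 | P1 3-6 | P5 6-9 | P1 9-12 | P5 12-13 | P4 13-16 | P2 16-19 | P3 19-22 | P1 22-23 | P4 23-25 | P2 25-28 | P3 28-31 | P2 31-34 | P3 34-35 | P2 35-37 |
Completion: P1=23  P2=37  P3=35  P4=25  P5=13

23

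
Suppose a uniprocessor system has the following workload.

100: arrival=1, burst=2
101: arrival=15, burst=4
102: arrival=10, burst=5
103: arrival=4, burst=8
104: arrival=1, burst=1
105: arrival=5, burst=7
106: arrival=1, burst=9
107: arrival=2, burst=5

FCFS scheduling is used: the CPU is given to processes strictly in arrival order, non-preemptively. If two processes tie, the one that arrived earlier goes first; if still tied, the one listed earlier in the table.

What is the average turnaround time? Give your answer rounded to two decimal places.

17.25

Timeline: | idle 0-1 | 100 1-3 | 104 3-4 | 106 4-13 | 107 13-18 | 103 18-26 | 105 26-33 | 102 33-38 | 101 38-42 |
Completion: 100=3  101=42  102=38  103=26  104=4  105=33  106=13  107=18
Turnaround (C−A): 100=2  101=27  102=28  103=22  104=3  105=28  106=12  107=16
Turnaround times: 100=2, 101=27, 102=28, 103=22, 104=3, 105=28, 106=12, 107=16
Average turnaround = (2+27+28+22+3+28+12+16) / 8 = 138/8 = 17.25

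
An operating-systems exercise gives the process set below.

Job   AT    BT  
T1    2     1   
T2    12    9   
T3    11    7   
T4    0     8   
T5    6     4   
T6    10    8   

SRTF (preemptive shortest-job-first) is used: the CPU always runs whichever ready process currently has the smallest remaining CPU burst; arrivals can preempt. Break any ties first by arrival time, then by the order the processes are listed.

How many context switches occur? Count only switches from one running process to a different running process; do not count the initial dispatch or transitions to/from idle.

Timeline: | T4 0-2 | T1 2-3 | T4 3-9 | T5 9-13 | T3 13-20 | T6 20-28 | T2 28-37 |
Completion: T1=3  T2=37  T3=20  T4=9  T5=13  T6=28
Turnaround (C−A): T1=1  T2=25  T3=9  T4=9  T5=7  T6=18

6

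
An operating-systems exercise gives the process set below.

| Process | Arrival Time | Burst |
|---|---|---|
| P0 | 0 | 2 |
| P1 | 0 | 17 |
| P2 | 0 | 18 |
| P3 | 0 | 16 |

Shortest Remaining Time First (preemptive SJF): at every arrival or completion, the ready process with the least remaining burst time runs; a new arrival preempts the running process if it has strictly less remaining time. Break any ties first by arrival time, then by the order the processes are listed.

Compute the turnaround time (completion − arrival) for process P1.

Timeline: | P0 0-2 | P3 2-18 | P1 18-35 | P2 35-53 |
Completion: P0=2  P1=35  P2=53  P3=18
Turnaround (C−A): P0=2  P1=35  P2=53  P3=18
Turnaround(P1) = completion − arrival = 35 − 0 = 35

35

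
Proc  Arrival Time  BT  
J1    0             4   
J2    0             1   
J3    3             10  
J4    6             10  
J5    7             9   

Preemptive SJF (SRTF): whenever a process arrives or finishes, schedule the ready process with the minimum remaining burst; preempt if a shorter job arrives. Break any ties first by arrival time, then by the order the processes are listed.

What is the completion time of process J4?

Timeline: | J2 0-1 | J1 1-5 | J3 5-15 | J5 15-24 | J4 24-34 |
Completion: J1=5  J2=1  J3=15  J4=34  J5=24
Turnaround (C−A): J1=5  J2=1  J3=12  J4=28  J5=17

34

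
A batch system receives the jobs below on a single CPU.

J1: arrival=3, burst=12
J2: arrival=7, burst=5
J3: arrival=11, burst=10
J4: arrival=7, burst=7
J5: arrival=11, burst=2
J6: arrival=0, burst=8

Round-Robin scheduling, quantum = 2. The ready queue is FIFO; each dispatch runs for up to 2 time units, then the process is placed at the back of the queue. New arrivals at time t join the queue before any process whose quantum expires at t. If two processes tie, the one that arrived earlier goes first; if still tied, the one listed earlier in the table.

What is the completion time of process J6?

16

Schedule: | J6 0-4 | J1 4-6 | J6 6-8 | J1 8-10 | J2 10-12 | J4 12-14 | J6 14-16 | J1 16-18 | J3 18-20 | J5 20-22 | J2 22-24 | J4 24-26 | J1 26-28 | J3 28-30 | J2 30-31 | J4 31-33 | J1 33-35 | J3 35-37 | J4 37-38 | J1 38-40 | J3 40-44 |
Completion: J1=40  J2=31  J3=44  J4=38  J5=22  J6=16
Turnaround (C−A): J1=37  J2=24  J3=33  J4=31  J5=11  J6=16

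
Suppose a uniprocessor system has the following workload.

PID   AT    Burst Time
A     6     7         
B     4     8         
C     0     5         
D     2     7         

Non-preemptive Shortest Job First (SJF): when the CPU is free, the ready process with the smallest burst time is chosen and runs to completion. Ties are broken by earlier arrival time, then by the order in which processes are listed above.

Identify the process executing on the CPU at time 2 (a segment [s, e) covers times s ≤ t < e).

C

Timeline: | C 0-5 | D 5-12 | A 12-19 | B 19-27 |
Completion: A=19  B=27  C=5  D=12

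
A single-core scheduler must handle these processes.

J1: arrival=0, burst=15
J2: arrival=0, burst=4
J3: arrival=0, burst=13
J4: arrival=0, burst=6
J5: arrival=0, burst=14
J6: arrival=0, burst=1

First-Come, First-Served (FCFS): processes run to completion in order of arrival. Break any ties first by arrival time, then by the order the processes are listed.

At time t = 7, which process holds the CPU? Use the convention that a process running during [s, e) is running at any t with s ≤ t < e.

Timeline: | J1 0-15 | J2 15-19 | J3 19-32 | J4 32-38 | J5 38-52 | J6 52-53 |
Completion: J1=15  J2=19  J3=32  J4=38  J5=52  J6=53

J1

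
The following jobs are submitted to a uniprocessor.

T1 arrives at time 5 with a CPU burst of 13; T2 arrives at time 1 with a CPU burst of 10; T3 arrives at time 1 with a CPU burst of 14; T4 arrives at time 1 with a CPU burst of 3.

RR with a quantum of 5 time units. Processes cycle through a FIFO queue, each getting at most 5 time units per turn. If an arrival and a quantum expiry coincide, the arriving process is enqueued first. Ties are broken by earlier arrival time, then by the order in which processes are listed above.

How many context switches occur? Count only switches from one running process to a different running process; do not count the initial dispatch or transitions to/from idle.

8

Schedule: | idle 0-1 | T2 1-6 | T3 6-11 | T4 11-14 | T1 14-19 | T2 19-24 | T3 24-29 | T1 29-34 | T3 34-38 | T1 38-41 |
Completion: T1=41  T2=24  T3=38  T4=14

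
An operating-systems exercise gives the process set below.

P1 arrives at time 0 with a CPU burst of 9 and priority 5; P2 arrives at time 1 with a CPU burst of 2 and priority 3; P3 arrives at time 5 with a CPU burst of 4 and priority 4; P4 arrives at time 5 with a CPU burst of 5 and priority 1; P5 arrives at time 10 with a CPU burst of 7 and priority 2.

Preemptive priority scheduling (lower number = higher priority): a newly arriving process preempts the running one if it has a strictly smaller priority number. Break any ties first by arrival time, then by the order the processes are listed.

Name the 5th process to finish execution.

Schedule: | P1 0-1 | P2 1-3 | P1 3-5 | P4 5-10 | P5 10-17 | P3 17-21 | P1 21-27 |
Completion: P1=27  P2=3  P3=21  P4=10  P5=17
Turnaround (C−A): P1=27  P2=2  P3=16  P4=5  P5=7
Finish order: P2 → P4 → P5 → P3 → P1

P1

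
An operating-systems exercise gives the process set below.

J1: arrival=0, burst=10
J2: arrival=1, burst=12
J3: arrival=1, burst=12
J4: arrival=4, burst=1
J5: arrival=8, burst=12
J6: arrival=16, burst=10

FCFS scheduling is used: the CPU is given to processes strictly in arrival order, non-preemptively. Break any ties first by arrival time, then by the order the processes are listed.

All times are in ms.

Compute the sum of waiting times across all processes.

118

Gantt: | J1 0-10 | J2 10-22 | J3 22-34 | J4 34-35 | J5 35-47 | J6 47-57 |
Completion: J1=10  J2=22  J3=34  J4=35  J5=47  J6=57
Turnaround (C−A): J1=10  J2=21  J3=33  J4=31  J5=39  J6=41
Waiting = turnaround − burst: J1=0, J2=9, J3=21, J4=30, J5=27, J6=31
Total waiting = 0 + 9 + 21 + 30 + 27 + 31 = 118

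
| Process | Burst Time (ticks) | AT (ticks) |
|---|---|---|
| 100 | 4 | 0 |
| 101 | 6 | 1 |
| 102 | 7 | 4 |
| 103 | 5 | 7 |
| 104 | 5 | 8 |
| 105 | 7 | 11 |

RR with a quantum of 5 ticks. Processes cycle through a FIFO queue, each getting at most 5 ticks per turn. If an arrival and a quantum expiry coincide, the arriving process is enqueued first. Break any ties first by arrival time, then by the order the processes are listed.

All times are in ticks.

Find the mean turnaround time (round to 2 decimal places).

Schedule: | 100 0-4 | 101 4-9 | 102 9-14 | 103 14-19 | 104 19-24 | 101 24-25 | 105 25-30 | 102 30-32 | 105 32-34 |
Completion: 100=4  101=25  102=32  103=19  104=24  105=34
Turnaround (C−A): 100=4  101=24  102=28  103=12  104=16  105=23
Turnaround times: 100=4, 101=24, 102=28, 103=12, 104=16, 105=23
Average turnaround = (4+24+28+12+16+23) / 6 = 107/6 = 17.83

17.83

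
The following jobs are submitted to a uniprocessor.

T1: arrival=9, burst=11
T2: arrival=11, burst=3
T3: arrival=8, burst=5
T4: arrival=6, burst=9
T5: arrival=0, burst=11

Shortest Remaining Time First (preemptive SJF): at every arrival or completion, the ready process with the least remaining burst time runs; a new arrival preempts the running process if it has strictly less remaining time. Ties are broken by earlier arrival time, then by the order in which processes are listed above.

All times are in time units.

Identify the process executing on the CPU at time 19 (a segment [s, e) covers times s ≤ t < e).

T4

Schedule: | T5 0-11 | T2 11-14 | T3 14-19 | T4 19-28 | T1 28-39 |
Completion: T1=39  T2=14  T3=19  T4=28  T5=11
Turnaround (C−A): T1=30  T2=3  T3=11  T4=22  T5=11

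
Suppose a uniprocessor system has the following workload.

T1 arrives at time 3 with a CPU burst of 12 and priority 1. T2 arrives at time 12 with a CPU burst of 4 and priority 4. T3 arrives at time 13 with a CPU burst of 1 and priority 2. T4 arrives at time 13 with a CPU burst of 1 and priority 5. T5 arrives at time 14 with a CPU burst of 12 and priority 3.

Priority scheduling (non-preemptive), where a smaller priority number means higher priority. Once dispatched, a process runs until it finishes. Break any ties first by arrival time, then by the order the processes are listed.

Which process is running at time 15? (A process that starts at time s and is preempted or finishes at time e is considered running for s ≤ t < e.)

Timeline: | idle 0-3 | T1 3-15 | T3 15-16 | T5 16-28 | T2 28-32 | T4 32-33 |
Completion: T1=15  T2=32  T3=16  T4=33  T5=28

T3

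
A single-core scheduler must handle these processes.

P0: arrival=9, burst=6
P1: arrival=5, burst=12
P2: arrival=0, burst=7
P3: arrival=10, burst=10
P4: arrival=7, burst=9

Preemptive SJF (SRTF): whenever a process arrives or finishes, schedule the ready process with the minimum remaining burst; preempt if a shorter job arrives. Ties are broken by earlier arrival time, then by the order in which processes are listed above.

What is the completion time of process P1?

44

Schedule: | P2 0-7 | P4 7-9 | P0 9-15 | P4 15-22 | P3 22-32 | P1 32-44 |
Completion: P0=15  P1=44  P2=7  P3=32  P4=22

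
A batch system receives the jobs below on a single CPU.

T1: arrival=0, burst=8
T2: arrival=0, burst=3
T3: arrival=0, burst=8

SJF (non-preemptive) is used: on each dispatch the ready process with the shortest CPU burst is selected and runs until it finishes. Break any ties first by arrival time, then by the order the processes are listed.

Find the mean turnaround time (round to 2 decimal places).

11.00

Gantt: | T2 0-3 | T1 3-11 | T3 11-19 |
Completion: T1=11  T2=3  T3=19
Turnaround (C−A): T1=11  T2=3  T3=19
Turnaround times: T1=11, T2=3, T3=19
Average turnaround = (11+3+19) / 3 = 33/3 = 11.00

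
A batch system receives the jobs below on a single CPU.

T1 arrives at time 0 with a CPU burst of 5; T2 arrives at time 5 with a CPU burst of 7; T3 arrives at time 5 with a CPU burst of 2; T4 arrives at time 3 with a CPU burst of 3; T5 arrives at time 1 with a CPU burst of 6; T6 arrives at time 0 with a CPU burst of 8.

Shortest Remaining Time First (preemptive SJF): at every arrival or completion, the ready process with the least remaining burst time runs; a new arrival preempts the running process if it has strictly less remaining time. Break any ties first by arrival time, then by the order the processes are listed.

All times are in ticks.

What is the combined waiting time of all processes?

Timeline: | T1 0-5 | T3 5-7 | T4 7-10 | T5 10-16 | T2 16-23 | T6 23-31 |
Completion: T1=5  T2=23  T3=7  T4=10  T5=16  T6=31
Waiting = turnaround − burst: T1=0, T2=11, T3=0, T4=4, T5=9, T6=23
Total waiting = 0 + 11 + 0 + 4 + 9 + 23 = 47

47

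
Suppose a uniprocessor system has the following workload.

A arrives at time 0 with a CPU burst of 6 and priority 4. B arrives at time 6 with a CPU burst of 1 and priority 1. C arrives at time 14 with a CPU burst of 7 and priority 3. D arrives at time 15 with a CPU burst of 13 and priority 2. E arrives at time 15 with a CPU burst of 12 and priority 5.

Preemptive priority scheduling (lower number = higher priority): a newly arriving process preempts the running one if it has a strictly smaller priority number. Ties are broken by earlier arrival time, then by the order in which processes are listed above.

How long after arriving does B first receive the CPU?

0

Timeline: | A 0-6 | B 6-7 | idle 7-14 | C 14-15 | D 15-28 | C 28-34 | E 34-46 |
Completion: A=6  B=7  C=34  D=28  E=46
Response(B) = first start − arrival = 6 − 6 = 0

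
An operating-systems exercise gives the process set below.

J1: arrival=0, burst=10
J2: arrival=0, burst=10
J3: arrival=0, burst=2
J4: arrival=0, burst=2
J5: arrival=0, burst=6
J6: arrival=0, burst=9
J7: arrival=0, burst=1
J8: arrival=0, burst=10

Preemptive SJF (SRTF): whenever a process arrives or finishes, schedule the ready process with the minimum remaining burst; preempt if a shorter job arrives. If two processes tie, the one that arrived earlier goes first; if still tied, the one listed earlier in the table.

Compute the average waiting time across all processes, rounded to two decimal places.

Gantt: | J7 0-1 | J3 1-3 | J4 3-5 | J5 5-11 | J6 11-20 | J1 20-30 | J2 30-40 | J8 40-50 |
Completion: J1=30  J2=40  J3=3  J4=5  J5=11  J6=20  J7=1  J8=50
Turnaround (C−A): J1=30  J2=40  J3=3  J4=5  J5=11  J6=20  J7=1  J8=50
Waiting times: J1=20, J2=30, J3=1, J4=3, J5=5, J6=11, J7=0, J8=40
Average waiting = (20+30+1+3+5+11+0+40) / 8 = 110/8 = 13.75

13.75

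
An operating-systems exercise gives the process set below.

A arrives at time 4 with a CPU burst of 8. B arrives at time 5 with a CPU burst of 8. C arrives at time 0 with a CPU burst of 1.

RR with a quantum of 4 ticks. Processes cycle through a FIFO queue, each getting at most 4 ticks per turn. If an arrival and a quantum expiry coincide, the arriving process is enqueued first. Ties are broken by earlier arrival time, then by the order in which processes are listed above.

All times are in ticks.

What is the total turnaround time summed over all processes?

28

Timeline: | C 0-1 | idle 1-4 | A 4-8 | B 8-12 | A 12-16 | B 16-20 |
Completion: A=16  B=20  C=1
Turnaround = completion − arrival: A=12, B=15, C=1
Total turnaround = 12 + 15 + 1 = 28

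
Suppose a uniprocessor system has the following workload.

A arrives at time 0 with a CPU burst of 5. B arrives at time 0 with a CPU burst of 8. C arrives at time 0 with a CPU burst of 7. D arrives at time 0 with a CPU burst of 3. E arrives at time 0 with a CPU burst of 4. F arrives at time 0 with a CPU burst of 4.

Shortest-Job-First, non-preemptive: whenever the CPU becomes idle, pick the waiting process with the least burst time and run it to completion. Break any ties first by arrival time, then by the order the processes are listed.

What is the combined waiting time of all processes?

60

Timeline: | D 0-3 | E 3-7 | F 7-11 | A 11-16 | C 16-23 | B 23-31 |
Completion: A=16  B=31  C=23  D=3  E=7  F=11
Turnaround (C−A): A=16  B=31  C=23  D=3  E=7  F=11
Waiting = turnaround − burst: A=11, B=23, C=16, D=0, E=3, F=7
Total waiting = 11 + 23 + 16 + 0 + 3 + 7 = 60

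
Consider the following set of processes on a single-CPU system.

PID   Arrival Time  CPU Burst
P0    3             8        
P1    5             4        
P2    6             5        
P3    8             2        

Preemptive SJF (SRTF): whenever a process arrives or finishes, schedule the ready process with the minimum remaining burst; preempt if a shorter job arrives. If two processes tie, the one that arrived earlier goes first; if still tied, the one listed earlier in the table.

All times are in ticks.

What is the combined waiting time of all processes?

17

Schedule: | idle 0-3 | P0 3-5 | P1 5-9 | P3 9-11 | P2 11-16 | P0 16-22 |
Completion: P0=22  P1=9  P2=16  P3=11
Turnaround (C−A): P0=19  P1=4  P2=10  P3=3
Waiting = turnaround − burst: P0=11, P1=0, P2=5, P3=1
Total waiting = 11 + 0 + 5 + 1 = 17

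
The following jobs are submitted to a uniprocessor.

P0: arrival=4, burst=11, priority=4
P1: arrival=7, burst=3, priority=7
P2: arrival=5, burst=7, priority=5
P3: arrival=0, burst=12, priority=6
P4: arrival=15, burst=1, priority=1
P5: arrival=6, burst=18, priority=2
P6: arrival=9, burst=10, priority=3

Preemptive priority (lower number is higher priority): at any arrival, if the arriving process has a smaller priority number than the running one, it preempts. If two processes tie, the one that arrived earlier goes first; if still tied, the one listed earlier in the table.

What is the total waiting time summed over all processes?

184

Schedule: | P3 0-4 | P0 4-6 | P5 6-15 | P4 15-16 | P5 16-25 | P6 25-35 | P0 35-44 | P2 44-51 | P3 51-59 | P1 59-62 |
Completion: P0=44  P1=62  P2=51  P3=59  P4=16  P5=25  P6=35
Turnaround (C−A): P0=40  P1=55  P2=46  P3=59  P4=1  P5=19  P6=26
Waiting = turnaround − burst: P0=29, P1=52, P2=39, P3=47, P4=0, P5=1, P6=16
Total waiting = 29 + 52 + 39 + 47 + 0 + 1 + 16 = 184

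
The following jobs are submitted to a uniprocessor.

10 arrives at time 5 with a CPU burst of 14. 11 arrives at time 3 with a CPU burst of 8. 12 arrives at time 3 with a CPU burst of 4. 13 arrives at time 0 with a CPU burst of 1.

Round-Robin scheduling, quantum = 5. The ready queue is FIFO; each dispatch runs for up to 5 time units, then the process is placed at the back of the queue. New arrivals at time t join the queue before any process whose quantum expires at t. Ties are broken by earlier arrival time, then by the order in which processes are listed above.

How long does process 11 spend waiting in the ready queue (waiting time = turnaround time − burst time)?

9

Schedule: | 13 0-1 | idle 1-3 | 11 3-8 | 12 8-12 | 10 12-17 | 11 17-20 | 10 20-29 |
Completion: 10=29  11=20  12=12  13=1
Turnaround (C−A): 10=24  11=17  12=9  13=1
Waiting(11) = turnaround − burst = 17 − 8 = 9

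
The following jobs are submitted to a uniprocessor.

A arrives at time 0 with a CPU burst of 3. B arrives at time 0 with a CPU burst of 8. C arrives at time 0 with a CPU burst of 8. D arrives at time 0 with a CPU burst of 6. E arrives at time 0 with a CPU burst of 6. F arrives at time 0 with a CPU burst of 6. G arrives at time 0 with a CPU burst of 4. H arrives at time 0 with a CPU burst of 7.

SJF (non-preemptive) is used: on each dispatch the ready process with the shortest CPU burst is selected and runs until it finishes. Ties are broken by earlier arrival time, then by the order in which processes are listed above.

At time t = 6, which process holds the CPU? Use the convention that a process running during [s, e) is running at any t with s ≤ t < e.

G

Timeline: | A 0-3 | G 3-7 | D 7-13 | E 13-19 | F 19-25 | H 25-32 | B 32-40 | C 40-48 |
Completion: A=3  B=40  C=48  D=13  E=19  F=25  G=7  H=32
Turnaround (C−A): A=3  B=40  C=48  D=13  E=19  F=25  G=7  H=32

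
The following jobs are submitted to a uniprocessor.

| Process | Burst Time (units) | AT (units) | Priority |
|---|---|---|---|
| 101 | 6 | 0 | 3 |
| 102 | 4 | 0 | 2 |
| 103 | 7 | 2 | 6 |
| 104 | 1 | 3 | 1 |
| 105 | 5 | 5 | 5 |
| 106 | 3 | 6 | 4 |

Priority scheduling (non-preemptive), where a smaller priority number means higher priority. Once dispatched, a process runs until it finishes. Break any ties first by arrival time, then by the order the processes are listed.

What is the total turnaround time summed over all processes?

Timeline: | 102 0-4 | 104 4-5 | 101 5-11 | 106 11-14 | 105 14-19 | 103 19-26 |
Completion: 101=11  102=4  103=26  104=5  105=19  106=14
Turnaround = completion − arrival: 101=11, 102=4, 103=24, 104=2, 105=14, 106=8
Total turnaround = 11 + 4 + 24 + 2 + 14 + 8 = 63

63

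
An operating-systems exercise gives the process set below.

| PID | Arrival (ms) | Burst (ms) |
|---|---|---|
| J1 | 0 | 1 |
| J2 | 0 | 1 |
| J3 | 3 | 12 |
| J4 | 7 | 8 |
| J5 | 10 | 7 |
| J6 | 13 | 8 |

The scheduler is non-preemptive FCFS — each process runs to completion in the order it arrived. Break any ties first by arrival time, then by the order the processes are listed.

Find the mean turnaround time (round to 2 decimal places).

Gantt: | J1 0-1 | J2 1-2 | idle 2-3 | J3 3-15 | J4 15-23 | J5 23-30 | J6 30-38 |
Completion: J1=1  J2=2  J3=15  J4=23  J5=30  J6=38
Turnaround (C−A): J1=1  J2=2  J3=12  J4=16  J5=20  J6=25
Turnaround times: J1=1, J2=2, J3=12, J4=16, J5=20, J6=25
Average turnaround = (1+2+12+16+20+25) / 6 = 76/6 = 12.67

12.67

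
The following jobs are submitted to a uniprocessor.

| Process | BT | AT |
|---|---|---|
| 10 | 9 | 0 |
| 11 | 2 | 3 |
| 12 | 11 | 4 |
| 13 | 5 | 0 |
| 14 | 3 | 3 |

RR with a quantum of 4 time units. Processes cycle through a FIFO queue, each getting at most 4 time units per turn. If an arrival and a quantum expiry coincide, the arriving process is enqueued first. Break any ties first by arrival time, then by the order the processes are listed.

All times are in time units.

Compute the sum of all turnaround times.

92

Timeline: | 10 0-4 | 13 4-8 | 11 8-10 | 14 10-13 | 12 13-17 | 10 17-21 | 13 21-22 | 12 22-26 | 10 26-27 | 12 27-30 |
Completion: 10=27  11=10  12=30  13=22  14=13
Turnaround = completion − arrival: 10=27, 11=7, 12=26, 13=22, 14=10
Total turnaround = 27 + 7 + 26 + 22 + 10 = 92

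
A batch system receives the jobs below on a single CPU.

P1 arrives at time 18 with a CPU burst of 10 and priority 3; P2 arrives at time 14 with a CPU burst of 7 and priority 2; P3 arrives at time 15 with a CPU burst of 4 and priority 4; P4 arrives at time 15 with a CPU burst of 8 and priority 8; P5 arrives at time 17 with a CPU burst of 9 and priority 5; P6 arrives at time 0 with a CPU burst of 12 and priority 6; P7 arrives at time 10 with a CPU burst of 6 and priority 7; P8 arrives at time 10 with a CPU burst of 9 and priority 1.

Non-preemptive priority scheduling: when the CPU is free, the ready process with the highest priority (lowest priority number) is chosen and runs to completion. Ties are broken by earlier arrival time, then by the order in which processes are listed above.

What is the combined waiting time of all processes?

150

Gantt: | P6 0-12 | P8 12-21 | P2 21-28 | P1 28-38 | P3 38-42 | P5 42-51 | P7 51-57 | P4 57-65 |
Completion: P1=38  P2=28  P3=42  P4=65  P5=51  P6=12  P7=57  P8=21
Waiting = turnaround − burst: P1=10, P2=7, P3=23, P4=42, P5=25, P6=0, P7=41, P8=2
Total waiting = 10 + 7 + 23 + 42 + 25 + 0 + 41 + 2 = 150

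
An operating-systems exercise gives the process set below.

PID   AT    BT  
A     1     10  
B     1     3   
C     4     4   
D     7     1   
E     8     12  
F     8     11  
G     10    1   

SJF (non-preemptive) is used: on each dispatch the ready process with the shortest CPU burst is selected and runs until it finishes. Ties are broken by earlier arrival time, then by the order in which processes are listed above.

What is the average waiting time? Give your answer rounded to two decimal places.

Gantt: | idle 0-1 | B 1-4 | C 4-8 | D 8-9 | A 9-19 | G 19-20 | F 20-31 | E 31-43 |
Completion: A=19  B=4  C=8  D=9  E=43  F=31  G=20
Waiting times: A=8, B=0, C=0, D=1, E=23, F=12, G=9
Average waiting = (8+0+0+1+23+12+9) / 7 = 53/7 = 7.57

7.57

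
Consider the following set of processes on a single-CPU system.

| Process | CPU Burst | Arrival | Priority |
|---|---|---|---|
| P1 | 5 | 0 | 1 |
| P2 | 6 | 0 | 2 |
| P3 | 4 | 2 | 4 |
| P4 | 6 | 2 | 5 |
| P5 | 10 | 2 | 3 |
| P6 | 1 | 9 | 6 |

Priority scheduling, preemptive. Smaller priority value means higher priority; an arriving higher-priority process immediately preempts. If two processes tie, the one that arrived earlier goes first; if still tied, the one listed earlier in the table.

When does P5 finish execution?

21

Schedule: | P1 0-5 | P2 5-11 | P5 11-21 | P3 21-25 | P4 25-31 | P6 31-32 |
Completion: P1=5  P2=11  P3=25  P4=31  P5=21  P6=32
Turnaround (C−A): P1=5  P2=11  P3=23  P4=29  P5=19  P6=23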